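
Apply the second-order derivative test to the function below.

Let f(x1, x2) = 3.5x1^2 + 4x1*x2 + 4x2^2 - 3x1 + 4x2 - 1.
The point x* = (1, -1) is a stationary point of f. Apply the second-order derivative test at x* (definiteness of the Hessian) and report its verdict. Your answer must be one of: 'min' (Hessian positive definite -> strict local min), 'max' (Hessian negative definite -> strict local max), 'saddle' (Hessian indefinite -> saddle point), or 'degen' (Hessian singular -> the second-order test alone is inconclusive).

Compute the Hessian H = grad^2 f:
  H = [[7, 4], [4, 8]]
Verify stationarity: grad f(x*) = H x* + g = (0, 0).
Eigenvalues of H: 3.4689, 11.5311.
Both eigenvalues > 0, so H is positive definite -> x* is a strict local min.

min


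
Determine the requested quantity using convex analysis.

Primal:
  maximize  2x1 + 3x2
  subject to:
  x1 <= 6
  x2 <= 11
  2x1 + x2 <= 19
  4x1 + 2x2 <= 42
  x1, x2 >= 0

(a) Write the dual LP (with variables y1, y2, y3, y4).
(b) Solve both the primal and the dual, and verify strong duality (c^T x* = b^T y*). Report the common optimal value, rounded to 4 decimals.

The standard primal-dual pair for 'max c^T x s.t. A x <= b, x >= 0' is:
  Dual:  min b^T y  s.t.  A^T y >= c,  y >= 0.

So the dual LP is:
  minimize  6y1 + 11y2 + 19y3 + 42y4
  subject to:
    y1 + 2y3 + 4y4 >= 2
    y2 + y3 + 2y4 >= 3
    y1, y2, y3, y4 >= 0

Solving the primal: x* = (4, 11).
  primal value c^T x* = 41.
Solving the dual: y* = (0, 2, 1, 0).
  dual value b^T y* = 41.
Strong duality: c^T x* = b^T y*. Confirmed.

41


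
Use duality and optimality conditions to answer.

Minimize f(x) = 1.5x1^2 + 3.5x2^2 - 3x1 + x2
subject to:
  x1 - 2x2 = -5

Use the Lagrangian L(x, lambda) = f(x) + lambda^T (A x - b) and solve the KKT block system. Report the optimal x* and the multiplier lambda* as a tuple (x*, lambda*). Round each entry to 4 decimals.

Form the Lagrangian:
  L(x, lambda) = (1/2) x^T Q x + c^T x + lambda^T (A x - b)
Stationarity (grad_x L = 0): Q x + c + A^T lambda = 0.
Primal feasibility: A x = b.

This gives the KKT block system:
  [ Q   A^T ] [ x     ]   [-c ]
  [ A    0  ] [ lambda ] = [ b ]

Solving the linear system:
  x*      = (-1.3158, 1.8421)
  lambda* = (6.9474)
  f(x*)   = 20.2632

x* = (-1.3158, 1.8421), lambda* = (6.9474)


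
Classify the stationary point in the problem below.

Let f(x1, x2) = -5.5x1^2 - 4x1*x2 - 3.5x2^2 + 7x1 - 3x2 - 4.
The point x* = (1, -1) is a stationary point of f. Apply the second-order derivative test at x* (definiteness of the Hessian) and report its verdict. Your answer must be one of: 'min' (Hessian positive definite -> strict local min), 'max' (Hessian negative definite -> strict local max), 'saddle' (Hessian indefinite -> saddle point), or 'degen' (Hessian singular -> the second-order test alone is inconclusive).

Compute the Hessian H = grad^2 f:
  H = [[-11, -4], [-4, -7]]
Verify stationarity: grad f(x*) = H x* + g = (0, 0).
Eigenvalues of H: -13.4721, -4.5279.
Both eigenvalues < 0, so H is negative definite -> x* is a strict local max.

max


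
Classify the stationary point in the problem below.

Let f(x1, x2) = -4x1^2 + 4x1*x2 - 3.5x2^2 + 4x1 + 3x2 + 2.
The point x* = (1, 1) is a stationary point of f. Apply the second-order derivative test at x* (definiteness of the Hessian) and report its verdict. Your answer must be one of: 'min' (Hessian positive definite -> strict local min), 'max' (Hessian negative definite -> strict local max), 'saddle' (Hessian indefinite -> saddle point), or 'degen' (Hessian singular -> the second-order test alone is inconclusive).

Compute the Hessian H = grad^2 f:
  H = [[-8, 4], [4, -7]]
Verify stationarity: grad f(x*) = H x* + g = (0, 0).
Eigenvalues of H: -11.5311, -3.4689.
Both eigenvalues < 0, so H is negative definite -> x* is a strict local max.

max


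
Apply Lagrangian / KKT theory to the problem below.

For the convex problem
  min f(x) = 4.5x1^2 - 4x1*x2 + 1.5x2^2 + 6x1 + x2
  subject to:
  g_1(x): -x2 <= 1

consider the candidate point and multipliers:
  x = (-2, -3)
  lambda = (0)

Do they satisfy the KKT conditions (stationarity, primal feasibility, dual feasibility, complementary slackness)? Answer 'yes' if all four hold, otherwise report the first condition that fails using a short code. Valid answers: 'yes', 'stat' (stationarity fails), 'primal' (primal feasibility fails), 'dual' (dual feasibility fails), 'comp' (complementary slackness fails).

Gradient of f: grad f(x) = Q x + c = (0, 0)
Constraint values g_i(x) = a_i^T x - b_i:
  g_1((-2, -3)) = 2
Stationarity residual: grad f(x) + sum_i lambda_i a_i = (0, 0)
  -> stationarity OK
Primal feasibility (all g_i <= 0): FAILS
Dual feasibility (all lambda_i >= 0): OK
Complementary slackness (lambda_i * g_i(x) = 0 for all i): OK

Verdict: the first failing condition is primal_feasibility -> primal.

primal


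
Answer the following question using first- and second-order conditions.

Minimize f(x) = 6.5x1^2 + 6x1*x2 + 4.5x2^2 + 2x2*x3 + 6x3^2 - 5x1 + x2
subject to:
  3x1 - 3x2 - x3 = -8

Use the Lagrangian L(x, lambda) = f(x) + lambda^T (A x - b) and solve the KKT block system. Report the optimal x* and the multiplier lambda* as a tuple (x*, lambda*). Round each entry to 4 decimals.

Form the Lagrangian:
  L(x, lambda) = (1/2) x^T Q x + c^T x + lambda^T (A x - b)
Stationarity (grad_x L = 0): Q x + c + A^T lambda = 0.
Primal feasibility: A x = b.

This gives the KKT block system:
  [ Q   A^T ] [ x     ]   [-c ]
  [ A    0  ] [ lambda ] = [ b ]

Solving the linear system:
  x*      = (-1.0602, 1.6116, -0.0155)
  lambda* = (3.0375)
  f(x*)   = 15.6065

x* = (-1.0602, 1.6116, -0.0155), lambda* = (3.0375)


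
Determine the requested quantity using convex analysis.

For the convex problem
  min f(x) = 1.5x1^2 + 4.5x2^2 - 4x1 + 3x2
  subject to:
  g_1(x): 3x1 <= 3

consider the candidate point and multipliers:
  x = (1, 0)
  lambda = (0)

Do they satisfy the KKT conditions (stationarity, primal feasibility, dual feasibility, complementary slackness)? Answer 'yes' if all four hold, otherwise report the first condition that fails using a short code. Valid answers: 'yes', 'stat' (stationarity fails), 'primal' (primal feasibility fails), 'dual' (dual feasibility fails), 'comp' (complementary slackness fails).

Gradient of f: grad f(x) = Q x + c = (-1, 3)
Constraint values g_i(x) = a_i^T x - b_i:
  g_1((1, 0)) = 0
Stationarity residual: grad f(x) + sum_i lambda_i a_i = (-1, 3)
  -> stationarity FAILS
Primal feasibility (all g_i <= 0): OK
Dual feasibility (all lambda_i >= 0): OK
Complementary slackness (lambda_i * g_i(x) = 0 for all i): OK

Verdict: the first failing condition is stationarity -> stat.

stat


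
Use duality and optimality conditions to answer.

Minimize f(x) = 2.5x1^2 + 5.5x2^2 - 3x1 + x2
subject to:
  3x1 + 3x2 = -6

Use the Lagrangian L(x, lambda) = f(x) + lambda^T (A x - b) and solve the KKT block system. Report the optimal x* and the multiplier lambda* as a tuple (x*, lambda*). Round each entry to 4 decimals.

Form the Lagrangian:
  L(x, lambda) = (1/2) x^T Q x + c^T x + lambda^T (A x - b)
Stationarity (grad_x L = 0): Q x + c + A^T lambda = 0.
Primal feasibility: A x = b.

This gives the KKT block system:
  [ Q   A^T ] [ x     ]   [-c ]
  [ A    0  ] [ lambda ] = [ b ]

Solving the linear system:
  x*      = (-1.125, -0.875)
  lambda* = (2.875)
  f(x*)   = 9.875

x* = (-1.125, -0.875), lambda* = (2.875)


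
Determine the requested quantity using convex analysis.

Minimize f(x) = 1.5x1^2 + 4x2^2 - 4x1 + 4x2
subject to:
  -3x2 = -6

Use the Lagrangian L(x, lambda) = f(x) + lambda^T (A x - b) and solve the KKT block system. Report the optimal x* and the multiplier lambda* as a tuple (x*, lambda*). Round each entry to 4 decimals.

Form the Lagrangian:
  L(x, lambda) = (1/2) x^T Q x + c^T x + lambda^T (A x - b)
Stationarity (grad_x L = 0): Q x + c + A^T lambda = 0.
Primal feasibility: A x = b.

This gives the KKT block system:
  [ Q   A^T ] [ x     ]   [-c ]
  [ A    0  ] [ lambda ] = [ b ]

Solving the linear system:
  x*      = (1.3333, 2)
  lambda* = (6.6667)
  f(x*)   = 21.3333

x* = (1.3333, 2), lambda* = (6.6667)


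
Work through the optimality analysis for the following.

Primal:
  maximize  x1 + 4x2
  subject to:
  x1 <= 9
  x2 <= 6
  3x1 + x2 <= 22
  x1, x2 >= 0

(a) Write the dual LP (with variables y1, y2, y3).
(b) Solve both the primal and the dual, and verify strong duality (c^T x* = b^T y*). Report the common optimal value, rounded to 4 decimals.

The standard primal-dual pair for 'max c^T x s.t. A x <= b, x >= 0' is:
  Dual:  min b^T y  s.t.  A^T y >= c,  y >= 0.

So the dual LP is:
  minimize  9y1 + 6y2 + 22y3
  subject to:
    y1 + 3y3 >= 1
    y2 + y3 >= 4
    y1, y2, y3 >= 0

Solving the primal: x* = (5.3333, 6).
  primal value c^T x* = 29.3333.
Solving the dual: y* = (0, 3.6667, 0.3333).
  dual value b^T y* = 29.3333.
Strong duality: c^T x* = b^T y*. Confirmed.

29.3333


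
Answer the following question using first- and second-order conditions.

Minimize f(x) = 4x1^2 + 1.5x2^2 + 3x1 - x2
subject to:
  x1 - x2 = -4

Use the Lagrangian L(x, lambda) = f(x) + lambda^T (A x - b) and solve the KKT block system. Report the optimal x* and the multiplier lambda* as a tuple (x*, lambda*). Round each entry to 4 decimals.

Form the Lagrangian:
  L(x, lambda) = (1/2) x^T Q x + c^T x + lambda^T (A x - b)
Stationarity (grad_x L = 0): Q x + c + A^T lambda = 0.
Primal feasibility: A x = b.

This gives the KKT block system:
  [ Q   A^T ] [ x     ]   [-c ]
  [ A    0  ] [ lambda ] = [ b ]

Solving the linear system:
  x*      = (-1.2727, 2.7273)
  lambda* = (7.1818)
  f(x*)   = 11.0909

x* = (-1.2727, 2.7273), lambda* = (7.1818)


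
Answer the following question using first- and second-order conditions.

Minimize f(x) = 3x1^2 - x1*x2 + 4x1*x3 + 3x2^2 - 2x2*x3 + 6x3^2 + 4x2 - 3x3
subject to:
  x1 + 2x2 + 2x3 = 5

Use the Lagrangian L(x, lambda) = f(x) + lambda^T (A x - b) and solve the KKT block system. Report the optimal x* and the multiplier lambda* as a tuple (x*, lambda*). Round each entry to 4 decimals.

Form the Lagrangian:
  L(x, lambda) = (1/2) x^T Q x + c^T x + lambda^T (A x - b)
Stationarity (grad_x L = 0): Q x + c + A^T lambda = 0.
Primal feasibility: A x = b.

This gives the KKT block system:
  [ Q   A^T ] [ x     ]   [-c ]
  [ A    0  ] [ lambda ] = [ b ]

Solving the linear system:
  x*      = (0.1981, 1.2547, 1.1462)
  lambda* = (-4.5189)
  f(x*)   = 12.0873

x* = (0.1981, 1.2547, 1.1462), lambda* = (-4.5189)


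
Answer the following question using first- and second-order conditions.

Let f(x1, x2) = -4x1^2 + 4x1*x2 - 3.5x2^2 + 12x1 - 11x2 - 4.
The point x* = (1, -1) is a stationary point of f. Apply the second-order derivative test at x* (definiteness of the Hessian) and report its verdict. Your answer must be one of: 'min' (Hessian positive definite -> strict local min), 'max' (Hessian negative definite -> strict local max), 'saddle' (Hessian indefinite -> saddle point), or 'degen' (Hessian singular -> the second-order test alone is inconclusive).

Compute the Hessian H = grad^2 f:
  H = [[-8, 4], [4, -7]]
Verify stationarity: grad f(x*) = H x* + g = (0, 0).
Eigenvalues of H: -11.5311, -3.4689.
Both eigenvalues < 0, so H is negative definite -> x* is a strict local max.

max


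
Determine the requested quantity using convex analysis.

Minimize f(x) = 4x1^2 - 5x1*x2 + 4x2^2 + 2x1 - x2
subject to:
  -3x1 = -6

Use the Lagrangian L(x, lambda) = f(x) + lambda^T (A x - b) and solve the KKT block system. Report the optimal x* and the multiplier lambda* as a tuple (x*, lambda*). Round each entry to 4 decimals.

Form the Lagrangian:
  L(x, lambda) = (1/2) x^T Q x + c^T x + lambda^T (A x - b)
Stationarity (grad_x L = 0): Q x + c + A^T lambda = 0.
Primal feasibility: A x = b.

This gives the KKT block system:
  [ Q   A^T ] [ x     ]   [-c ]
  [ A    0  ] [ lambda ] = [ b ]

Solving the linear system:
  x*      = (2, 1.375)
  lambda* = (3.7083)
  f(x*)   = 12.4375

x* = (2, 1.375), lambda* = (3.7083)


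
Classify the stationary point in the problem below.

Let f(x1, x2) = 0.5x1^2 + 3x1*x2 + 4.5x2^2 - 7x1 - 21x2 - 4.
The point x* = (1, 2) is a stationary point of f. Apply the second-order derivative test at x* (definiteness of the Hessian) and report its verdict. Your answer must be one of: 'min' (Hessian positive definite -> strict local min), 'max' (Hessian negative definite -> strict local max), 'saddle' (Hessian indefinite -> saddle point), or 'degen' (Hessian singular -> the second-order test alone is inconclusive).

Compute the Hessian H = grad^2 f:
  H = [[1, 3], [3, 9]]
Verify stationarity: grad f(x*) = H x* + g = (0, 0).
Eigenvalues of H: 0, 10.
H has a zero eigenvalue (singular; positive semidefinite but not definite), so H is neither positive definite, negative definite, nor indefinite. The second-order test alone is inconclusive -> degen.
(Indeed, f is constant along the null direction of H through x*, so x* is not a strict local extremum.)

degen


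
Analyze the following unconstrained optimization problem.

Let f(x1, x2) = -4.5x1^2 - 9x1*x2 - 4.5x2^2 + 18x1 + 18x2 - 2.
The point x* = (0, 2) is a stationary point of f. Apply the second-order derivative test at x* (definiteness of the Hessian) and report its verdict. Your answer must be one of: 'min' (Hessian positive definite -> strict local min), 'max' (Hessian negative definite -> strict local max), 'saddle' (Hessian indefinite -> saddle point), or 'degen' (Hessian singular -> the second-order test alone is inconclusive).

Compute the Hessian H = grad^2 f:
  H = [[-9, -9], [-9, -9]]
Verify stationarity: grad f(x*) = H x* + g = (0, 0).
Eigenvalues of H: -18, 0.
H has a zero eigenvalue (singular; negative semidefinite but not definite), so H is neither positive definite, negative definite, nor indefinite. The second-order test alone is inconclusive -> degen.
(Indeed, f is constant along the null direction of H through x*, so x* is not a strict local extremum.)

degen


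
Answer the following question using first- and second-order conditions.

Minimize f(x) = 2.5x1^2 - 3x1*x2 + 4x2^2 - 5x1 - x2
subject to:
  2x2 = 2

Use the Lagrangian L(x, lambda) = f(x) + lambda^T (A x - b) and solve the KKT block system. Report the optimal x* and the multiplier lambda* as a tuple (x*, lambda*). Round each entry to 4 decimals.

Form the Lagrangian:
  L(x, lambda) = (1/2) x^T Q x + c^T x + lambda^T (A x - b)
Stationarity (grad_x L = 0): Q x + c + A^T lambda = 0.
Primal feasibility: A x = b.

This gives the KKT block system:
  [ Q   A^T ] [ x     ]   [-c ]
  [ A    0  ] [ lambda ] = [ b ]

Solving the linear system:
  x*      = (1.6, 1)
  lambda* = (-1.1)
  f(x*)   = -3.4

x* = (1.6, 1), lambda* = (-1.1)


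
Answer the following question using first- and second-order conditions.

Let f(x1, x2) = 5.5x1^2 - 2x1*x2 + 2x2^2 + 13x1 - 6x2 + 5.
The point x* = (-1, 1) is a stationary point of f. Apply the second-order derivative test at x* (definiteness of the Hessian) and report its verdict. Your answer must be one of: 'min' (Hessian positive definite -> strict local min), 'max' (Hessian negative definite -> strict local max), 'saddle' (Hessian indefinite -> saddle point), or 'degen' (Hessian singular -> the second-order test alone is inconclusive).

Compute the Hessian H = grad^2 f:
  H = [[11, -2], [-2, 4]]
Verify stationarity: grad f(x*) = H x* + g = (0, 0).
Eigenvalues of H: 3.4689, 11.5311.
Both eigenvalues > 0, so H is positive definite -> x* is a strict local min.

min


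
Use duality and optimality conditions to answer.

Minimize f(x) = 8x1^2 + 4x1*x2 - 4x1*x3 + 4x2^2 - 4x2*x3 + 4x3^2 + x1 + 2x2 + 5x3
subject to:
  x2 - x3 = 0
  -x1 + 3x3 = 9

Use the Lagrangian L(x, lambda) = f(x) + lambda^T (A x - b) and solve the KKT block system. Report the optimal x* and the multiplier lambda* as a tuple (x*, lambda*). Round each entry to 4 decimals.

Form the Lagrangian:
  L(x, lambda) = (1/2) x^T Q x + c^T x + lambda^T (A x - b)
Stationarity (grad_x L = 0): Q x + c + A^T lambda = 0.
Primal feasibility: A x = b.

This gives the KKT block system:
  [ Q   A^T ] [ x     ]   [-c ]
  [ A    0  ] [ lambda ] = [ b ]

Solving the linear system:
  x*      = (-0.6711, 2.7763, 2.7763)
  lambda* = (-10.4211, -9.7368)
  f(x*)   = 53.1974

x* = (-0.6711, 2.7763, 2.7763), lambda* = (-10.4211, -9.7368)


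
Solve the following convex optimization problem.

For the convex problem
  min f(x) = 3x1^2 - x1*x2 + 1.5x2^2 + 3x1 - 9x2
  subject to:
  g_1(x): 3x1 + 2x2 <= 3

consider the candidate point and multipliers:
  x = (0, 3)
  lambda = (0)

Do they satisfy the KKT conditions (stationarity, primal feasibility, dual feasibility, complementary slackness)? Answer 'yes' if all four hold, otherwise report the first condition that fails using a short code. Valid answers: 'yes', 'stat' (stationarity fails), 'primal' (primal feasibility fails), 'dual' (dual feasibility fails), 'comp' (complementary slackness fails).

Gradient of f: grad f(x) = Q x + c = (0, 0)
Constraint values g_i(x) = a_i^T x - b_i:
  g_1((0, 3)) = 3
Stationarity residual: grad f(x) + sum_i lambda_i a_i = (0, 0)
  -> stationarity OK
Primal feasibility (all g_i <= 0): FAILS
Dual feasibility (all lambda_i >= 0): OK
Complementary slackness (lambda_i * g_i(x) = 0 for all i): OK

Verdict: the first failing condition is primal_feasibility -> primal.

primal


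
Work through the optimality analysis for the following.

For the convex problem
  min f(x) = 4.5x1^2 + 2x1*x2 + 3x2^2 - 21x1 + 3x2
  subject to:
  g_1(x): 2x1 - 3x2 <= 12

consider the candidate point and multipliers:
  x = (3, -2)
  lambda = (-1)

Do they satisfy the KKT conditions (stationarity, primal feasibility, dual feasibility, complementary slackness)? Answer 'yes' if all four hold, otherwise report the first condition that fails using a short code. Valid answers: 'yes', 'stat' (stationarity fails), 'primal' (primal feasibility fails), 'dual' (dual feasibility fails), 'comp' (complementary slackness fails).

Gradient of f: grad f(x) = Q x + c = (2, -3)
Constraint values g_i(x) = a_i^T x - b_i:
  g_1((3, -2)) = 0
Stationarity residual: grad f(x) + sum_i lambda_i a_i = (0, 0)
  -> stationarity OK
Primal feasibility (all g_i <= 0): OK
Dual feasibility (all lambda_i >= 0): FAILS
Complementary slackness (lambda_i * g_i(x) = 0 for all i): OK

Verdict: the first failing condition is dual_feasibility -> dual.

dual


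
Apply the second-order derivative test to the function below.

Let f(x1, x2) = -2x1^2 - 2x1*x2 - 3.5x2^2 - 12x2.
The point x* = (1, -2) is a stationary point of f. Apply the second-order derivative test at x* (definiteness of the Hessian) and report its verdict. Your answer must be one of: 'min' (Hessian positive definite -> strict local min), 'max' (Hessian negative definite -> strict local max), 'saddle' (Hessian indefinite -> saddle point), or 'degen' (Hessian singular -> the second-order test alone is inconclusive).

Compute the Hessian H = grad^2 f:
  H = [[-4, -2], [-2, -7]]
Verify stationarity: grad f(x*) = H x* + g = (0, 0).
Eigenvalues of H: -8, -3.
Both eigenvalues < 0, so H is negative definite -> x* is a strict local max.

max


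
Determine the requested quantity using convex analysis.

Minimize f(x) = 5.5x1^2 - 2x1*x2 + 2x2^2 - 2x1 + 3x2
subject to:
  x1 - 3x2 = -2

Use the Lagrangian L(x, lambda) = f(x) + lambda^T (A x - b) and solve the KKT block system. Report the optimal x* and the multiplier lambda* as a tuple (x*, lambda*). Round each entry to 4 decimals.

Form the Lagrangian:
  L(x, lambda) = (1/2) x^T Q x + c^T x + lambda^T (A x - b)
Stationarity (grad_x L = 0): Q x + c + A^T lambda = 0.
Primal feasibility: A x = b.

This gives the KKT block system:
  [ Q   A^T ] [ x     ]   [-c ]
  [ A    0  ] [ lambda ] = [ b ]

Solving the linear system:
  x*      = (0.1429, 0.7143)
  lambda* = (1.8571)
  f(x*)   = 2.7857

x* = (0.1429, 0.7143), lambda* = (1.8571)


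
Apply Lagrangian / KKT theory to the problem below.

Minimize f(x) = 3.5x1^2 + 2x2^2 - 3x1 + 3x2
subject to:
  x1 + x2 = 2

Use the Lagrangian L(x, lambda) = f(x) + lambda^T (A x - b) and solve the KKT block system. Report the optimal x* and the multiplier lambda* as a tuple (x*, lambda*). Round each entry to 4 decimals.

Form the Lagrangian:
  L(x, lambda) = (1/2) x^T Q x + c^T x + lambda^T (A x - b)
Stationarity (grad_x L = 0): Q x + c + A^T lambda = 0.
Primal feasibility: A x = b.

This gives the KKT block system:
  [ Q   A^T ] [ x     ]   [-c ]
  [ A    0  ] [ lambda ] = [ b ]

Solving the linear system:
  x*      = (1.2727, 0.7273)
  lambda* = (-5.9091)
  f(x*)   = 5.0909

x* = (1.2727, 0.7273), lambda* = (-5.9091)


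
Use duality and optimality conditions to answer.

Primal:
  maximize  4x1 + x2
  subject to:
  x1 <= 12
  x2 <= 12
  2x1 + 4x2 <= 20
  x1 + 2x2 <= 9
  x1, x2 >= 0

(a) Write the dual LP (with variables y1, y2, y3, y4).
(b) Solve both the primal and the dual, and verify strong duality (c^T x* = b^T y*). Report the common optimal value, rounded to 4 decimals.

The standard primal-dual pair for 'max c^T x s.t. A x <= b, x >= 0' is:
  Dual:  min b^T y  s.t.  A^T y >= c,  y >= 0.

So the dual LP is:
  minimize  12y1 + 12y2 + 20y3 + 9y4
  subject to:
    y1 + 2y3 + y4 >= 4
    y2 + 4y3 + 2y4 >= 1
    y1, y2, y3, y4 >= 0

Solving the primal: x* = (9, 0).
  primal value c^T x* = 36.
Solving the dual: y* = (0, 0, 0, 4).
  dual value b^T y* = 36.
Strong duality: c^T x* = b^T y*. Confirmed.

36


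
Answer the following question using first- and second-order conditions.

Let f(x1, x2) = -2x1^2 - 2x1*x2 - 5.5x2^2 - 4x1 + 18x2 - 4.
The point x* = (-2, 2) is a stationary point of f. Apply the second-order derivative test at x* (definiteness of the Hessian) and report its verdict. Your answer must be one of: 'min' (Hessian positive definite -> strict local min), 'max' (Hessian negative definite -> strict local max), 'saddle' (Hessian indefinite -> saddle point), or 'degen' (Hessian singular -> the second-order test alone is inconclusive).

Compute the Hessian H = grad^2 f:
  H = [[-4, -2], [-2, -11]]
Verify stationarity: grad f(x*) = H x* + g = (0, 0).
Eigenvalues of H: -11.5311, -3.4689.
Both eigenvalues < 0, so H is negative definite -> x* is a strict local max.

max


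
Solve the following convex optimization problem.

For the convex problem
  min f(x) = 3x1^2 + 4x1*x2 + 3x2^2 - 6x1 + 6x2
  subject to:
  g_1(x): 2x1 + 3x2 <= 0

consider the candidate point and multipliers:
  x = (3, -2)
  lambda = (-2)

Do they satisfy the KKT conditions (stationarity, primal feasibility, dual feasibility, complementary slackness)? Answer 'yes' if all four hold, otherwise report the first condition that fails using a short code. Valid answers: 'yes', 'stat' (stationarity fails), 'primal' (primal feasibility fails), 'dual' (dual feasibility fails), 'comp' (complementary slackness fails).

Gradient of f: grad f(x) = Q x + c = (4, 6)
Constraint values g_i(x) = a_i^T x - b_i:
  g_1((3, -2)) = 0
Stationarity residual: grad f(x) + sum_i lambda_i a_i = (0, 0)
  -> stationarity OK
Primal feasibility (all g_i <= 0): OK
Dual feasibility (all lambda_i >= 0): FAILS
Complementary slackness (lambda_i * g_i(x) = 0 for all i): OK

Verdict: the first failing condition is dual_feasibility -> dual.

dual


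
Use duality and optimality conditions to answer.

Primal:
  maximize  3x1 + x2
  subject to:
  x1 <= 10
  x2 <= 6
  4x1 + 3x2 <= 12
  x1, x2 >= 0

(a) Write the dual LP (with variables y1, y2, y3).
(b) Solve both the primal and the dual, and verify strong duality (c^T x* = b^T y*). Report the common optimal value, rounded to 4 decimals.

The standard primal-dual pair for 'max c^T x s.t. A x <= b, x >= 0' is:
  Dual:  min b^T y  s.t.  A^T y >= c,  y >= 0.

So the dual LP is:
  minimize  10y1 + 6y2 + 12y3
  subject to:
    y1 + 4y3 >= 3
    y2 + 3y3 >= 1
    y1, y2, y3 >= 0

Solving the primal: x* = (3, 0).
  primal value c^T x* = 9.
Solving the dual: y* = (0, 0, 0.75).
  dual value b^T y* = 9.
Strong duality: c^T x* = b^T y*. Confirmed.

9


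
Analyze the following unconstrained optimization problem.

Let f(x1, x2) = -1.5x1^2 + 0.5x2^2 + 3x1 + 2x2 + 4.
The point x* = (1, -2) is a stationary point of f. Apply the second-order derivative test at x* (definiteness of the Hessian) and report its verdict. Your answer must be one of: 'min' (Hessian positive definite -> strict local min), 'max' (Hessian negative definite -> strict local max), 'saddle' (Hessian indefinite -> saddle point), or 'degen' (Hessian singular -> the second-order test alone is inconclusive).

Compute the Hessian H = grad^2 f:
  H = [[-3, 0], [0, 1]]
Verify stationarity: grad f(x*) = H x* + g = (0, 0).
Eigenvalues of H: -3, 1.
Eigenvalues have mixed signs, so H is indefinite -> x* is a saddle point.

saddle


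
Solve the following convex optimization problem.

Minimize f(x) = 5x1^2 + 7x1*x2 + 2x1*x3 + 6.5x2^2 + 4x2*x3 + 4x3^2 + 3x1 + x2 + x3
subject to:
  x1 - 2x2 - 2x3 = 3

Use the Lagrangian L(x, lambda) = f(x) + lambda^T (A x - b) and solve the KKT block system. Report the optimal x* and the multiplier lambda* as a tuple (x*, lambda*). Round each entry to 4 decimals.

Form the Lagrangian:
  L(x, lambda) = (1/2) x^T Q x + c^T x + lambda^T (A x - b)
Stationarity (grad_x L = 0): Q x + c + A^T lambda = 0.
Primal feasibility: A x = b.

This gives the KKT block system:
  [ Q   A^T ] [ x     ]   [-c ]
  [ A    0  ] [ lambda ] = [ b ]

Solving the linear system:
  x*      = (0.5173, -0.5809, -0.6604)
  lambda* = (-2.7861)
  f(x*)   = 4.3345

x* = (0.5173, -0.5809, -0.6604), lambda* = (-2.7861)


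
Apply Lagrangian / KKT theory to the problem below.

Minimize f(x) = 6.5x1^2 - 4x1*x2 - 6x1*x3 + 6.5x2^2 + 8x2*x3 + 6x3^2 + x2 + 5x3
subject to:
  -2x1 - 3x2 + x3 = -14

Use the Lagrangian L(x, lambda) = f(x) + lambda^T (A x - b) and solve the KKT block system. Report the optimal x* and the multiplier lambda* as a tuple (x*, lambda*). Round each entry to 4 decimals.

Form the Lagrangian:
  L(x, lambda) = (1/2) x^T Q x + c^T x + lambda^T (A x - b)
Stationarity (grad_x L = 0): Q x + c + A^T lambda = 0.
Primal feasibility: A x = b.

This gives the KKT block system:
  [ Q   A^T ] [ x     ]   [-c ]
  [ A    0  ] [ lambda ] = [ b ]

Solving the linear system:
  x*      = (0.6842, 3.2831, -2.7823)
  lambda* = (6.2283)
  f(x*)   = 38.2836

x* = (0.6842, 3.2831, -2.7823), lambda* = (6.2283)


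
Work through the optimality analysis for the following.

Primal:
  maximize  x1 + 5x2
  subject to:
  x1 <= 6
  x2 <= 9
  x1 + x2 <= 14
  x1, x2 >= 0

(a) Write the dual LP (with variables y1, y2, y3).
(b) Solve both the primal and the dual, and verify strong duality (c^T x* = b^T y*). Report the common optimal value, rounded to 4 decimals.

The standard primal-dual pair for 'max c^T x s.t. A x <= b, x >= 0' is:
  Dual:  min b^T y  s.t.  A^T y >= c,  y >= 0.

So the dual LP is:
  minimize  6y1 + 9y2 + 14y3
  subject to:
    y1 + y3 >= 1
    y2 + y3 >= 5
    y1, y2, y3 >= 0

Solving the primal: x* = (5, 9).
  primal value c^T x* = 50.
Solving the dual: y* = (0, 4, 1).
  dual value b^T y* = 50.
Strong duality: c^T x* = b^T y*. Confirmed.

50


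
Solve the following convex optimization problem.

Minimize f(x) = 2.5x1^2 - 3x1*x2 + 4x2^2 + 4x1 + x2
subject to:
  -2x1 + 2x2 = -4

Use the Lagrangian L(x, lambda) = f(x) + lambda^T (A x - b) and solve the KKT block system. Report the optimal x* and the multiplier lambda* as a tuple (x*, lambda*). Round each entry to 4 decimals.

Form the Lagrangian:
  L(x, lambda) = (1/2) x^T Q x + c^T x + lambda^T (A x - b)
Stationarity (grad_x L = 0): Q x + c + A^T lambda = 0.
Primal feasibility: A x = b.

This gives the KKT block system:
  [ Q   A^T ] [ x     ]   [-c ]
  [ A    0  ] [ lambda ] = [ b ]

Solving the linear system:
  x*      = (0.7143, -1.2857)
  lambda* = (5.7143)
  f(x*)   = 12.2143

x* = (0.7143, -1.2857), lambda* = (5.7143)


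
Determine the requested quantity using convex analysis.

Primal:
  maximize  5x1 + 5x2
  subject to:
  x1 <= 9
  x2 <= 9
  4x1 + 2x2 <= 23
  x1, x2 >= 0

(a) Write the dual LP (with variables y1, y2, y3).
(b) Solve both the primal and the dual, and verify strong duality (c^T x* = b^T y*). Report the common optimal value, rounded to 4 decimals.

The standard primal-dual pair for 'max c^T x s.t. A x <= b, x >= 0' is:
  Dual:  min b^T y  s.t.  A^T y >= c,  y >= 0.

So the dual LP is:
  minimize  9y1 + 9y2 + 23y3
  subject to:
    y1 + 4y3 >= 5
    y2 + 2y3 >= 5
    y1, y2, y3 >= 0

Solving the primal: x* = (1.25, 9).
  primal value c^T x* = 51.25.
Solving the dual: y* = (0, 2.5, 1.25).
  dual value b^T y* = 51.25.
Strong duality: c^T x* = b^T y*. Confirmed.

51.25


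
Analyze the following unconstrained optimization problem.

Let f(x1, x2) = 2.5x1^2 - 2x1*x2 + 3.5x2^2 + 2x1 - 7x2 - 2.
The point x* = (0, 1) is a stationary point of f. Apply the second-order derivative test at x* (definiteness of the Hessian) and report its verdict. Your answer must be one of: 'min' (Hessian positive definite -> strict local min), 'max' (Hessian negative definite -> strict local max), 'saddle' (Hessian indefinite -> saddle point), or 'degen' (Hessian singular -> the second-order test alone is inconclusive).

Compute the Hessian H = grad^2 f:
  H = [[5, -2], [-2, 7]]
Verify stationarity: grad f(x*) = H x* + g = (0, 0).
Eigenvalues of H: 3.7639, 8.2361.
Both eigenvalues > 0, so H is positive definite -> x* is a strict local min.

min


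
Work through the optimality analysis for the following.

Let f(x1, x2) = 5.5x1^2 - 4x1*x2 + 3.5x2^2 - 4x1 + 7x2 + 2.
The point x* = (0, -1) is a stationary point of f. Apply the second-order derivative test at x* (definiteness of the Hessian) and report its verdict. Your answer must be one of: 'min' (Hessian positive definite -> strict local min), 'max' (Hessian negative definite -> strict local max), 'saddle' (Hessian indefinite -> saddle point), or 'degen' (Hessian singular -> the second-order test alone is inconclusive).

Compute the Hessian H = grad^2 f:
  H = [[11, -4], [-4, 7]]
Verify stationarity: grad f(x*) = H x* + g = (0, 0).
Eigenvalues of H: 4.5279, 13.4721.
Both eigenvalues > 0, so H is positive definite -> x* is a strict local min.

min


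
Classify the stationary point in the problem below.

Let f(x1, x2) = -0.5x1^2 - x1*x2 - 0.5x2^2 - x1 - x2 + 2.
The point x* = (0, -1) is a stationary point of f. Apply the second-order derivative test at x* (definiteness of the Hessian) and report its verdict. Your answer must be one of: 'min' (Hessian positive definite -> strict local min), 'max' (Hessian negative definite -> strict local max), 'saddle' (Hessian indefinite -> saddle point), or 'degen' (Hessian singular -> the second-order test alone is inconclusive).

Compute the Hessian H = grad^2 f:
  H = [[-1, -1], [-1, -1]]
Verify stationarity: grad f(x*) = H x* + g = (0, 0).
Eigenvalues of H: -2, 0.
H has a zero eigenvalue (singular; negative semidefinite but not definite), so H is neither positive definite, negative definite, nor indefinite. The second-order test alone is inconclusive -> degen.
(Indeed, f is constant along the null direction of H through x*, so x* is not a strict local extremum.)

degen


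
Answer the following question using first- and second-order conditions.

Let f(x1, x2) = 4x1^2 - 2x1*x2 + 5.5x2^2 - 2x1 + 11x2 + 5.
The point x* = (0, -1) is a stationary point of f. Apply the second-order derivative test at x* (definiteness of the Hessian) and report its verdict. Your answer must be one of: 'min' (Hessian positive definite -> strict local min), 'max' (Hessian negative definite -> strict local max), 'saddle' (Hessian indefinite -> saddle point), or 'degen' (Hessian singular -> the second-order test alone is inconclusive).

Compute the Hessian H = grad^2 f:
  H = [[8, -2], [-2, 11]]
Verify stationarity: grad f(x*) = H x* + g = (0, 0).
Eigenvalues of H: 7, 12.
Both eigenvalues > 0, so H is positive definite -> x* is a strict local min.

min


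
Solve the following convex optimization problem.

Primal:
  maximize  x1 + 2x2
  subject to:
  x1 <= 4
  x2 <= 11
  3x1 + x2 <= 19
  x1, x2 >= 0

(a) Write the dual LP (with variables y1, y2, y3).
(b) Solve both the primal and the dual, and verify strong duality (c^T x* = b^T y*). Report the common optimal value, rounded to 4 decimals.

The standard primal-dual pair for 'max c^T x s.t. A x <= b, x >= 0' is:
  Dual:  min b^T y  s.t.  A^T y >= c,  y >= 0.

So the dual LP is:
  minimize  4y1 + 11y2 + 19y3
  subject to:
    y1 + 3y3 >= 1
    y2 + y3 >= 2
    y1, y2, y3 >= 0

Solving the primal: x* = (2.6667, 11).
  primal value c^T x* = 24.6667.
Solving the dual: y* = (0, 1.6667, 0.3333).
  dual value b^T y* = 24.6667.
Strong duality: c^T x* = b^T y*. Confirmed.

24.6667


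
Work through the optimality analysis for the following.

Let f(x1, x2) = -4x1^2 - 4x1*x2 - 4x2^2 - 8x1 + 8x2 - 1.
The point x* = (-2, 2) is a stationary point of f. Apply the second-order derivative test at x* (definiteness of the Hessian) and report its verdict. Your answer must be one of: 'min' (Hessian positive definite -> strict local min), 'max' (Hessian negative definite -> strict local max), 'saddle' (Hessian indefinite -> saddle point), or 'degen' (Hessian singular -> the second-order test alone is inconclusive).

Compute the Hessian H = grad^2 f:
  H = [[-8, -4], [-4, -8]]
Verify stationarity: grad f(x*) = H x* + g = (0, 0).
Eigenvalues of H: -12, -4.
Both eigenvalues < 0, so H is negative definite -> x* is a strict local max.

max


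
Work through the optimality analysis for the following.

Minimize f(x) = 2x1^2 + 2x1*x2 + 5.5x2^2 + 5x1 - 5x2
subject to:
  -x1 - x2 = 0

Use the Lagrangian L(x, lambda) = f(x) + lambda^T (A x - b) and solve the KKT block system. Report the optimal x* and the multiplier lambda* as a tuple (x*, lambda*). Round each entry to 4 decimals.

Form the Lagrangian:
  L(x, lambda) = (1/2) x^T Q x + c^T x + lambda^T (A x - b)
Stationarity (grad_x L = 0): Q x + c + A^T lambda = 0.
Primal feasibility: A x = b.

This gives the KKT block system:
  [ Q   A^T ] [ x     ]   [-c ]
  [ A    0  ] [ lambda ] = [ b ]

Solving the linear system:
  x*      = (-0.9091, 0.9091)
  lambda* = (3.1818)
  f(x*)   = -4.5455

x* = (-0.9091, 0.9091), lambda* = (3.1818)


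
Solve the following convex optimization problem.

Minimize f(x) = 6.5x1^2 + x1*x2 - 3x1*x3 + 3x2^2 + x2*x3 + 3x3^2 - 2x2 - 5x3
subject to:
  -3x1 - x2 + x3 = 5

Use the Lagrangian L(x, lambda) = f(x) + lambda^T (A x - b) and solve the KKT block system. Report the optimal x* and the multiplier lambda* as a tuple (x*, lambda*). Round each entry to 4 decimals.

Form the Lagrangian:
  L(x, lambda) = (1/2) x^T Q x + c^T x + lambda^T (A x - b)
Stationarity (grad_x L = 0): Q x + c + A^T lambda = 0.
Primal feasibility: A x = b.

This gives the KKT block system:
  [ Q   A^T ] [ x     ]   [-c ]
  [ A    0  ] [ lambda ] = [ b ]

Solving the linear system:
  x*      = (-0.9477, -0.7138, 1.4431)
  lambda* = (-5.7877)
  f(x*)   = 11.5754

x* = (-0.9477, -0.7138, 1.4431), lambda* = (-5.7877)


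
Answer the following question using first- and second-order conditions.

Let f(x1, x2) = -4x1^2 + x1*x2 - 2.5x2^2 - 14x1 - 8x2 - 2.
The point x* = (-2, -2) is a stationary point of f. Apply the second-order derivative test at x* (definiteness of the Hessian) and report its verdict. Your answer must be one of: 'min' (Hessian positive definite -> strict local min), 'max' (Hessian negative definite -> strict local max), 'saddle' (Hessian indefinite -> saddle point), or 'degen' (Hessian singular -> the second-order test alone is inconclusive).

Compute the Hessian H = grad^2 f:
  H = [[-8, 1], [1, -5]]
Verify stationarity: grad f(x*) = H x* + g = (0, 0).
Eigenvalues of H: -8.3028, -4.6972.
Both eigenvalues < 0, so H is negative definite -> x* is a strict local max.

max


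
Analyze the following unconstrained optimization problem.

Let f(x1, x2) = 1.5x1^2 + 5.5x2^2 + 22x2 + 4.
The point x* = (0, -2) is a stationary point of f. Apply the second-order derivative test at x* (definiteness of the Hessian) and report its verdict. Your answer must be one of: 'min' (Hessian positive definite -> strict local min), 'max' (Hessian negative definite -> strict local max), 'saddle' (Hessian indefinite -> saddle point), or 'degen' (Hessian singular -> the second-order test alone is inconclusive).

Compute the Hessian H = grad^2 f:
  H = [[3, 0], [0, 11]]
Verify stationarity: grad f(x*) = H x* + g = (0, 0).
Eigenvalues of H: 3, 11.
Both eigenvalues > 0, so H is positive definite -> x* is a strict local min.

min


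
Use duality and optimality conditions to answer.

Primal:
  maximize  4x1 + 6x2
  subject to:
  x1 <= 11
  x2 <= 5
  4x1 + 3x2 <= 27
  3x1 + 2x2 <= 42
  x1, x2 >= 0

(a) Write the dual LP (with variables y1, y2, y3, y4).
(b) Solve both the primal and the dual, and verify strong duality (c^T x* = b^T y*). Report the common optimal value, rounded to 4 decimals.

The standard primal-dual pair for 'max c^T x s.t. A x <= b, x >= 0' is:
  Dual:  min b^T y  s.t.  A^T y >= c,  y >= 0.

So the dual LP is:
  minimize  11y1 + 5y2 + 27y3 + 42y4
  subject to:
    y1 + 4y3 + 3y4 >= 4
    y2 + 3y3 + 2y4 >= 6
    y1, y2, y3, y4 >= 0

Solving the primal: x* = (3, 5).
  primal value c^T x* = 42.
Solving the dual: y* = (0, 3, 1, 0).
  dual value b^T y* = 42.
Strong duality: c^T x* = b^T y*. Confirmed.

42


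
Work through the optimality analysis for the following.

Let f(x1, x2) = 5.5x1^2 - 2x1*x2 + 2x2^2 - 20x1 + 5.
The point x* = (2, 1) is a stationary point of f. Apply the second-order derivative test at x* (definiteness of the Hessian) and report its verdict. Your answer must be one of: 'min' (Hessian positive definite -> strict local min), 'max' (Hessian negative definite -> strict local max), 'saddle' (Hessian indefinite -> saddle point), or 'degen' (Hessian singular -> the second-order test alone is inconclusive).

Compute the Hessian H = grad^2 f:
  H = [[11, -2], [-2, 4]]
Verify stationarity: grad f(x*) = H x* + g = (0, 0).
Eigenvalues of H: 3.4689, 11.5311.
Both eigenvalues > 0, so H is positive definite -> x* is a strict local min.

min


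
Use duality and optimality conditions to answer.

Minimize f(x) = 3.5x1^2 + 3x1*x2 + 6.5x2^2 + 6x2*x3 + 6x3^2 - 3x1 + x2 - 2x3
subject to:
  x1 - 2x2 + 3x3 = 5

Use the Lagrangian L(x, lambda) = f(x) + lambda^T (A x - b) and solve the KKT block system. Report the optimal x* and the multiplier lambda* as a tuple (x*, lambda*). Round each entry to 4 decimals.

Form the Lagrangian:
  L(x, lambda) = (1/2) x^T Q x + c^T x + lambda^T (A x - b)
Stationarity (grad_x L = 0): Q x + c + A^T lambda = 0.
Primal feasibility: A x = b.

This gives the KKT block system:
  [ Q   A^T ] [ x     ]   [-c ]
  [ A    0  ] [ lambda ] = [ b ]

Solving the linear system:
  x*      = (0.9169, -0.8154, 0.8174)
  lambda* = (-0.9723)
  f(x*)   = -0.1697

x* = (0.9169, -0.8154, 0.8174), lambda* = (-0.9723)


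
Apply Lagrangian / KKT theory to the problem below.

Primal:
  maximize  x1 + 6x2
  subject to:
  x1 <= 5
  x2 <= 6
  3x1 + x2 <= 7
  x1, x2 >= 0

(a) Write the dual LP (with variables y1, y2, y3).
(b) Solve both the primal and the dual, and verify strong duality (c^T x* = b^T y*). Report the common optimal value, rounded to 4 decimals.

The standard primal-dual pair for 'max c^T x s.t. A x <= b, x >= 0' is:
  Dual:  min b^T y  s.t.  A^T y >= c,  y >= 0.

So the dual LP is:
  minimize  5y1 + 6y2 + 7y3
  subject to:
    y1 + 3y3 >= 1
    y2 + y3 >= 6
    y1, y2, y3 >= 0

Solving the primal: x* = (0.3333, 6).
  primal value c^T x* = 36.3333.
Solving the dual: y* = (0, 5.6667, 0.3333).
  dual value b^T y* = 36.3333.
Strong duality: c^T x* = b^T y*. Confirmed.

36.3333


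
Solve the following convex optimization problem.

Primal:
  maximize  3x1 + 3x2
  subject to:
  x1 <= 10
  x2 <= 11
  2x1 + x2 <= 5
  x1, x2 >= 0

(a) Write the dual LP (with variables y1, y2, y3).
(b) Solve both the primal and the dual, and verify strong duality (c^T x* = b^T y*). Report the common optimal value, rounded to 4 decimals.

The standard primal-dual pair for 'max c^T x s.t. A x <= b, x >= 0' is:
  Dual:  min b^T y  s.t.  A^T y >= c,  y >= 0.

So the dual LP is:
  minimize  10y1 + 11y2 + 5y3
  subject to:
    y1 + 2y3 >= 3
    y2 + y3 >= 3
    y1, y2, y3 >= 0

Solving the primal: x* = (0, 5).
  primal value c^T x* = 15.
Solving the dual: y* = (0, 0, 3).
  dual value b^T y* = 15.
Strong duality: c^T x* = b^T y*. Confirmed.

15
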